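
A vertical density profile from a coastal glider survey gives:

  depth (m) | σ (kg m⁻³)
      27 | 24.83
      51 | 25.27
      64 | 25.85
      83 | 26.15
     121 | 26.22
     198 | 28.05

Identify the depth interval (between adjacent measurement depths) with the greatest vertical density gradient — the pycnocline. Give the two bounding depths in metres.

51–64 m

Compute the density gradient over each adjacent pair:
  27–51 m: Δρ/Δz = 0.44/24 = 0.018 kg m⁻⁴
  51–64 m: Δρ/Δz = 0.58/13 = 0.045 kg m⁻⁴
  64–83 m: Δρ/Δz = 0.30/19 = 0.016 kg m⁻⁴
  83–121 m: Δρ/Δz = 0.07/38 = 1.8 × 10⁻³ kg m⁻⁴
  121–198 m: Δρ/Δz = 1.83/77 = 0.024 kg m⁻⁴
The largest gradient is in the 51–64 m interval — the pycnocline.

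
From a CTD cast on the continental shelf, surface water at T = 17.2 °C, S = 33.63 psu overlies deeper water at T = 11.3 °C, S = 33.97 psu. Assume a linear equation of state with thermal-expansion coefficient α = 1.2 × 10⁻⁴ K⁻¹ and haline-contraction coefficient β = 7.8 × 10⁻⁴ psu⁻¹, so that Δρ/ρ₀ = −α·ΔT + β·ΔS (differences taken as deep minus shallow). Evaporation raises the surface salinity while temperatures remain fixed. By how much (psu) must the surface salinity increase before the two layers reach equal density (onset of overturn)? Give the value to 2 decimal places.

Neutral buoyancy requires −α(T_deep − T_surf) + β(S_deep − S_surf′) = 0.
S_surf′ = S_deep − (α/β)·ΔT = 33.97 − (1.2 × 10⁻⁴/7.8 × 10⁻⁴)·(-5.9) = 34.8777 psu.
Increase required: 34.8777 − 33.63 = 1.2477 psu.

1.25 psu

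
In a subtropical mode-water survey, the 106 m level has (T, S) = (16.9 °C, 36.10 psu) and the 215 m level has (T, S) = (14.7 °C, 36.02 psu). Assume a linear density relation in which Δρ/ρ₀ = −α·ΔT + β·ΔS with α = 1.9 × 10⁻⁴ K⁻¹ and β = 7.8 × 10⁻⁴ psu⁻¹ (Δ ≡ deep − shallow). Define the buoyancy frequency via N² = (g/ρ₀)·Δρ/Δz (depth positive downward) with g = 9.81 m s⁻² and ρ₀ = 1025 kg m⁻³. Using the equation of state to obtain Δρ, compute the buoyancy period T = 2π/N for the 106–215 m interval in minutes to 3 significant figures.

18.5 min

ΔT = -2.2 K, ΔS = -0.08 psu (deep − shallow).
Δρ/ρ₀ = −αΔT + βΔS = 4.18 × 10⁻⁴ − 6.24 × 10⁻⁵ = 3.556 × 10⁻⁴, so Δρ ≈ 0.3645 kg m⁻³.
N² = (g/ρ₀)·Δρ/Δz = g·(Δρ/ρ₀)/Δz = 9.81 × 3.556 × 10⁻⁴ / 109 = 3.2004 × 10⁻⁵ s⁻².
N = √(3.2004 × 10⁻⁵) = 5.6572 × 10⁻³ rad s⁻¹ → T = 2π/N = 1.1107 × 10³ s = 18.512 min ≈ 18.5 min.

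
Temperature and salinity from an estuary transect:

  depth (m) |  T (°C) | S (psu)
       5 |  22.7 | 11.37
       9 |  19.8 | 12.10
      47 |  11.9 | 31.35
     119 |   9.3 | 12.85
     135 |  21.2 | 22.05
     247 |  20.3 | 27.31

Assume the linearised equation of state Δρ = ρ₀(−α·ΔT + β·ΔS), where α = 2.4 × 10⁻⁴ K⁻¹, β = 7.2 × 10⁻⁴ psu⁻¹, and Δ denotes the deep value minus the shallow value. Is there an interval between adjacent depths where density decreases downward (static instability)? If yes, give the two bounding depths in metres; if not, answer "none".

Evaluate Δρ/ρ₀ = −αΔT + βΔS across each adjacent pair:
  5–9 m: −αΔT+βΔS = −(2.4 × 10⁻⁴)(-2.9)+(7.2 × 10⁻⁴)(+0.73) = 1.2 × 10⁻³ → stable
  9–47 m: −αΔT+βΔS = −(2.4 × 10⁻⁴)(-7.9)+(7.2 × 10⁻⁴)(+19.25) = 0.016 → stable
  47–119 m: −αΔT+βΔS = −(2.4 × 10⁻⁴)(-2.6)+(7.2 × 10⁻⁴)(-18.50) = -0.013 → UNSTABLE
  119–135 m: −αΔT+βΔS = −(2.4 × 10⁻⁴)(+11.9)+(7.2 × 10⁻⁴)(+9.20) = 3.8 × 10⁻³ → stable
  135–247 m: −αΔT+βΔS = −(2.4 × 10⁻⁴)(-0.9)+(7.2 × 10⁻⁴)(+5.26) = 4.0 × 10⁻³ → stable
The 47–119 m interval has Δρ < 0: lighter water underlies denser water.

47–119 m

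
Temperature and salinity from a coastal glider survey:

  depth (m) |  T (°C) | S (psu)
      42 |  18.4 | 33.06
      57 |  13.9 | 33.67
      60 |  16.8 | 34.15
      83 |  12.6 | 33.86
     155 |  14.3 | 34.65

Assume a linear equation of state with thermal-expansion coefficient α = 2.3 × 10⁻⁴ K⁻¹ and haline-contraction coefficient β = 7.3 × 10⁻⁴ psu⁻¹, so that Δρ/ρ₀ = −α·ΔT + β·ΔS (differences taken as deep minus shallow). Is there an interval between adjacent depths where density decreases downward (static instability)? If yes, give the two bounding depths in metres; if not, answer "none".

Evaluate Δρ/ρ₀ = −αΔT + βΔS across each adjacent pair:
  42–57 m: −αΔT+βΔS = −(2.3 × 10⁻⁴)(-4.5)+(7.3 × 10⁻⁴)(+0.61) = 1.5 × 10⁻³ → stable
  57–60 m: −αΔT+βΔS = −(2.3 × 10⁻⁴)(+2.9)+(7.3 × 10⁻⁴)(+0.48) = -3.2 × 10⁻⁴ → UNSTABLE
  60–83 m: −αΔT+βΔS = −(2.3 × 10⁻⁴)(-4.2)+(7.3 × 10⁻⁴)(-0.29) = 7.5 × 10⁻⁴ → stable
  83–155 m: −αΔT+βΔS = −(2.3 × 10⁻⁴)(+1.7)+(7.3 × 10⁻⁴)(+0.79) = 1.9 × 10⁻⁴ → stable
The 57–60 m interval has Δρ < 0: lighter water underlies denser water.

57–60 m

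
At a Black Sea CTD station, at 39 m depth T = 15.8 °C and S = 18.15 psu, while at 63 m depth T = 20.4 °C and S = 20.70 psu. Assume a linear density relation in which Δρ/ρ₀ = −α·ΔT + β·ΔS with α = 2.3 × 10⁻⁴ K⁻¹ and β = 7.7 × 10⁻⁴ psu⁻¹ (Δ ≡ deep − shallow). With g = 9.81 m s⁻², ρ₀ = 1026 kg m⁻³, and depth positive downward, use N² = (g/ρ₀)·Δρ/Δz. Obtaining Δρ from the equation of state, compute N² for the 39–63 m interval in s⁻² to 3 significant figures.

3.70 × 10⁻⁴ s⁻²

ΔT = +4.6 K, ΔS = +2.55 psu (deep − shallow).
Δρ/ρ₀ = −αΔT + βΔS = -1.058 × 10⁻³ + 1.9635 × 10⁻³ = 9.055 × 10⁻⁴, so Δρ ≈ 0.9290 kg m⁻³.
N² = (g/ρ₀)·Δρ/Δz = g·(Δρ/ρ₀)/Δz = 9.81 × 9.055 × 10⁻⁴ / 24 = 3.7012 × 10⁻⁴ s⁻² ≈ 3.70 × 10⁻⁴ s⁻².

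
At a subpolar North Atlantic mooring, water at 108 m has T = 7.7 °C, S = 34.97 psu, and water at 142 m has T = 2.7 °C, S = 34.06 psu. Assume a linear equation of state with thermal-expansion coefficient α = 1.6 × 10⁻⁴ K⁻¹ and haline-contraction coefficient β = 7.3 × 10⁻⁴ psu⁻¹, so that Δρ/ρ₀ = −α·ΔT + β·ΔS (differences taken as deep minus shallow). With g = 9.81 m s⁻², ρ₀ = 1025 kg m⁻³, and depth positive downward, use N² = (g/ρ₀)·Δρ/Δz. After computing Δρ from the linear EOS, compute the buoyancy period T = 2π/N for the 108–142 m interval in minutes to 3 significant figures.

16.7 min

ΔT = -5.0 K, ΔS = -0.91 psu (deep − shallow).
Δρ/ρ₀ = −αΔT + βΔS = 8.00 × 10⁻⁴ − 6.643 × 10⁻⁴ = 1.357 × 10⁻⁴, so Δρ ≈ 0.1391 kg m⁻³.
N² = (g/ρ₀)·Δρ/Δz = g·(Δρ/ρ₀)/Δz = 9.81 × 1.357 × 10⁻⁴ / 34 = 3.9153 × 10⁻⁵ s⁻².
N = √(3.9153 × 10⁻⁵) = 6.2572 × 10⁻³ rad s⁻¹ → T = 2π/N = 1.0042 × 10³ s = 16.737 min ≈ 16.7 min.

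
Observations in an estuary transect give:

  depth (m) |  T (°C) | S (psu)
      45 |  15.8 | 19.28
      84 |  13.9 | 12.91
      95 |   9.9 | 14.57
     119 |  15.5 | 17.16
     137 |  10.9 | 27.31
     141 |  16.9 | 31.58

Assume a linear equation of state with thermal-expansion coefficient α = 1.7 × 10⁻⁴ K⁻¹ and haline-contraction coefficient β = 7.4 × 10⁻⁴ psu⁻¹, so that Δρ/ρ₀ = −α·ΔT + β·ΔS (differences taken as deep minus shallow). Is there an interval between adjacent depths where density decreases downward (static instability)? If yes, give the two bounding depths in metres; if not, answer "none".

Evaluate Δρ/ρ₀ = −αΔT + βΔS across each adjacent pair:
  45–84 m: −αΔT+βΔS = −(1.7 × 10⁻⁴)(-1.9)+(7.4 × 10⁻⁴)(-6.37) = -4.4 × 10⁻³ → UNSTABLE
  84–95 m: −αΔT+βΔS = −(1.7 × 10⁻⁴)(-4.0)+(7.4 × 10⁻⁴)(+1.66) = 1.9 × 10⁻³ → stable
  95–119 m: −αΔT+βΔS = −(1.7 × 10⁻⁴)(+5.6)+(7.4 × 10⁻⁴)(+2.59) = 9.6 × 10⁻⁴ → stable
  119–137 m: −αΔT+βΔS = −(1.7 × 10⁻⁴)(-4.6)+(7.4 × 10⁻⁴)(+10.15) = 8.3 × 10⁻³ → stable
  137–141 m: −αΔT+βΔS = −(1.7 × 10⁻⁴)(+6.0)+(7.4 × 10⁻⁴)(+4.27) = 2.1 × 10⁻³ → stable
The 45–84 m interval has Δρ < 0: lighter water underlies denser water.

45–84 m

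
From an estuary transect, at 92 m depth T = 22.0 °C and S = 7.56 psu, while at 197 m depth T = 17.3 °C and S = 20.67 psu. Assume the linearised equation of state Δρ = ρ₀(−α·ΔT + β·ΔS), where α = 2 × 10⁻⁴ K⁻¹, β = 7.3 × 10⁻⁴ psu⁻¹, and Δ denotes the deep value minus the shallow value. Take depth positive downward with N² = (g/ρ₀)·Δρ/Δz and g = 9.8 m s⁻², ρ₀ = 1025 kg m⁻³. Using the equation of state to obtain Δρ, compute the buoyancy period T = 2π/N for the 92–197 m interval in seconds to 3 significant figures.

ΔT = -4.7 K, ΔS = +13.11 psu (deep − shallow).
Δρ/ρ₀ = −αΔT + βΔS = 9.40 × 10⁻⁴ + 9.5703 × 10⁻³ = 0.0105103, so Δρ ≈ 10.77 kg m⁻³.
N² = (g/ρ₀)·Δρ/Δz = g·(Δρ/ρ₀)/Δz = 9.8 × 0.0105103 / 105 = 9.8096 × 10⁻⁴ s⁻².
N = √(9.8096 × 10⁻⁴) = 0.031320 rad s⁻¹ → T = 2π/N = 200.61 s ≈ 201 s.

201 s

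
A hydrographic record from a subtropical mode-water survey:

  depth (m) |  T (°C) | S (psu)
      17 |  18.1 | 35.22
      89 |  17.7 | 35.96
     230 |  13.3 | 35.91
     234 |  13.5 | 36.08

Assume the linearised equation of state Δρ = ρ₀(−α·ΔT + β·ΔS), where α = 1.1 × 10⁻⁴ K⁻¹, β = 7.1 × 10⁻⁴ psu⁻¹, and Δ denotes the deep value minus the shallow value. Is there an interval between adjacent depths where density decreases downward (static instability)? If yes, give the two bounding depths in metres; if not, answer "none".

Evaluate Δρ/ρ₀ = −αΔT + βΔS across each adjacent pair:
  17–89 m: −αΔT+βΔS = −(1.1 × 10⁻⁴)(-0.4)+(7.1 × 10⁻⁴)(+0.74) = 5.7 × 10⁻⁴ → stable
  89–230 m: −αΔT+βΔS = −(1.1 × 10⁻⁴)(-4.4)+(7.1 × 10⁻⁴)(-0.05) = 4.5 × 10⁻⁴ → stable
  230–234 m: −αΔT+βΔS = −(1.1 × 10⁻⁴)(+0.2)+(7.1 × 10⁻⁴)(+0.17) = 9.9 × 10⁻⁵ → stable
Every interval has Δρ > 0: the column is stably stratified throughout.

none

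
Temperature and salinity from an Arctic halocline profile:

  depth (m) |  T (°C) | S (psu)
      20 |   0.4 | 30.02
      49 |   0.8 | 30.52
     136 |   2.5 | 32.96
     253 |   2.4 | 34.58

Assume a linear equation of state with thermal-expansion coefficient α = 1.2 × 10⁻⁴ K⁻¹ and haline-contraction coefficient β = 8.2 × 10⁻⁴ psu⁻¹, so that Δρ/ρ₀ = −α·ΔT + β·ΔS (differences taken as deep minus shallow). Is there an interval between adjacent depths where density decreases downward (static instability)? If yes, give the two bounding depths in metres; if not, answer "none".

Evaluate Δρ/ρ₀ = −αΔT + βΔS across each adjacent pair:
  20–49 m: −αΔT+βΔS = −(1.2 × 10⁻⁴)(+0.4)+(8.2 × 10⁻⁴)(+0.50) = 3.6 × 10⁻⁴ → stable
  49–136 m: −αΔT+βΔS = −(1.2 × 10⁻⁴)(+1.7)+(8.2 × 10⁻⁴)(+2.44) = 1.8 × 10⁻³ → stable
  136–253 m: −αΔT+βΔS = −(1.2 × 10⁻⁴)(-0.1)+(8.2 × 10⁻⁴)(+1.62) = 1.3 × 10⁻³ → stable
Every interval has Δρ > 0: the column is stably stratified throughout.

none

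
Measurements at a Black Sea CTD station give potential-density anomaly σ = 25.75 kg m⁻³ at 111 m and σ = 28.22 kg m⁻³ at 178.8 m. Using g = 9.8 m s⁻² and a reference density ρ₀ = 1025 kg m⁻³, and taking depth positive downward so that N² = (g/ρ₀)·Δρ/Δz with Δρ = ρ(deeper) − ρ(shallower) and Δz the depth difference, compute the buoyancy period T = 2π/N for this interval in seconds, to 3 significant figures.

337 s

Δρ = 1028.22 − 1025.75 = 2.47 kg m⁻³ over Δz = 178.8 − 111 = 67.8 m.
N² = (9.8/1025) × (2.47/67.8) = 3.4831 × 10⁻⁴ s⁻².
N = √(3.4831 × 10⁻⁴) = 0.018663 rad s⁻¹, so T = 2π/N = 336.67 s ≈ 337 s.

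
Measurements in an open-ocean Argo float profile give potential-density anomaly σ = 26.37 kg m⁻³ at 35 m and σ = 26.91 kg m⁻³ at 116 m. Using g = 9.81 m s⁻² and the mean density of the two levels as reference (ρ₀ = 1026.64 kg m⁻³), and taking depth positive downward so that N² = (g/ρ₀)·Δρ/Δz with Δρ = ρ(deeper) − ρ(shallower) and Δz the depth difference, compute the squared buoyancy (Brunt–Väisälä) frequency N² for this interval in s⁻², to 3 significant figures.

6.37 × 10⁻⁵ s⁻²

Δρ = 1026.91 − 1026.37 = 0.54 kg m⁻³ over Δz = 116 − 35 = 81 m.
N² = (9.81/1026.64) × (0.54/81) = 6.3703 × 10⁻⁵ s⁻² ≈ 6.37 × 10⁻⁵ s⁻².
A positive N² confirms static stability across the interval.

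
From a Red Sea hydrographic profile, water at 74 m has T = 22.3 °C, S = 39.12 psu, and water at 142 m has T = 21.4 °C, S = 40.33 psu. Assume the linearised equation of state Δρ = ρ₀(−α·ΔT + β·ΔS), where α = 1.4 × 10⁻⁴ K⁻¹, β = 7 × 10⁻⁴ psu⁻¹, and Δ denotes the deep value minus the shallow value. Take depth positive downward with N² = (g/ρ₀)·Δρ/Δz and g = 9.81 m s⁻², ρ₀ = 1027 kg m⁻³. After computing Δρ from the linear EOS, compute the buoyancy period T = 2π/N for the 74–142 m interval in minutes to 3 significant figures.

ΔT = -0.9 K, ΔS = +1.21 psu (deep − shallow).
Δρ/ρ₀ = −αΔT + βΔS = 1.26 × 10⁻⁴ + 8.47 × 10⁻⁴ = 9.73 × 10⁻⁴, so Δρ ≈ 0.9993 kg m⁻³.
N² = (g/ρ₀)·Δρ/Δz = g·(Δρ/ρ₀)/Δz = 9.81 × 9.73 × 10⁻⁴ / 68 = 1.4037 × 10⁻⁴ s⁻².
N = √(1.4037 × 10⁻⁴) = 0.011848 rad s⁻¹ → T = 2π/N = 530.32 s = 8.8387 min ≈ 8.84 min.

8.84 min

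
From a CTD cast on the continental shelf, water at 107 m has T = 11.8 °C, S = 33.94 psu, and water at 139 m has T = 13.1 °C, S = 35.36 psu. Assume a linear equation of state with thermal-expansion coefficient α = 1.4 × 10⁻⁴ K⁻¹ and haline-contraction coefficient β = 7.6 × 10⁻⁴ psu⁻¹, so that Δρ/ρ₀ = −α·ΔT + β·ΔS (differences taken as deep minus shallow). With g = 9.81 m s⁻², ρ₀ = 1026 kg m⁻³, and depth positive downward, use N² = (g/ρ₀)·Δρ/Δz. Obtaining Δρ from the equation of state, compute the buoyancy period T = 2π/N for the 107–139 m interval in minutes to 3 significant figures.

ΔT = +1.3 K, ΔS = +1.42 psu (deep − shallow).
Δρ/ρ₀ = −αΔT + βΔS = -1.82 × 10⁻⁴ + 1.0792 × 10⁻³ = 8.972 × 10⁻⁴, so Δρ ≈ 0.9205 kg m⁻³.
N² = (g/ρ₀)·Δρ/Δz = g·(Δρ/ρ₀)/Δz = 9.81 × 8.972 × 10⁻⁴ / 32 = 2.7505 × 10⁻⁴ s⁻².
N = √(2.7505 × 10⁻⁴) = 0.016585 rad s⁻¹ → T = 2π/N = 378.85 s = 6.3142 min ≈ 6.31 min.

6.31 min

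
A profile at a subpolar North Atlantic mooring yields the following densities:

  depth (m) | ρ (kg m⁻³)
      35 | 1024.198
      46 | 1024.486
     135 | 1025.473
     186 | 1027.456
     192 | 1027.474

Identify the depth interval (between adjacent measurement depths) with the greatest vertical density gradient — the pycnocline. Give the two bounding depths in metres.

135–186 m

Compute the density gradient over each adjacent pair:
  35–46 m: Δρ/Δz = 0.288/11 = 0.026 kg m⁻⁴
  46–135 m: Δρ/Δz = 0.987/89 = 0.011 kg m⁻⁴
  135–186 m: Δρ/Δz = 1.983/51 = 0.039 kg m⁻⁴
  186–192 m: Δρ/Δz = 0.018/6 = 3.0 × 10⁻³ kg m⁻⁴
The largest gradient is in the 135–186 m interval — the pycnocline.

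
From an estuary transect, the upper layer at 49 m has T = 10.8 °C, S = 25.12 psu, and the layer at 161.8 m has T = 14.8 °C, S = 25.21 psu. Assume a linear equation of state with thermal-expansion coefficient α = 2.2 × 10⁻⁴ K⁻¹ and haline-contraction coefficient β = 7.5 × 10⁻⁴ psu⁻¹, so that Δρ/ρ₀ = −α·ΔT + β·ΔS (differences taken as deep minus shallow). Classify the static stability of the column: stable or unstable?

ΔT = 14.8 − 10.8 = +4.0 K and ΔS = 25.21 − 25.12 = +0.09 psu (deep − shallow).
−αΔT = -8.80 × 10⁻⁴; βΔS = 6.75 × 10⁻⁵; sum Δρ/ρ₀ = -8.125 × 10⁻⁴.
Δρ/ρ₀ < 0, so Δρ < 0: deeper water is lighter → statically unstable; the column would overturn.

unstable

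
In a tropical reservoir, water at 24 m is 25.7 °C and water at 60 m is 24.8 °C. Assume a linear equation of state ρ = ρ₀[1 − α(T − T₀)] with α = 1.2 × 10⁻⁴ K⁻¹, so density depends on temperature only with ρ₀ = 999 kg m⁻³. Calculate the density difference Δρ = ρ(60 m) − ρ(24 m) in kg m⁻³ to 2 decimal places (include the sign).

+0.11 kg m⁻³

ΔT = -0.9 K, Δρ/ρ₀ = −αΔT = 1.08 × 10⁻⁴.
Δρ = 999 × (1.08 × 10⁻⁴) = +0.11 kg m⁻³.
Positive Δρ: denser below, stable.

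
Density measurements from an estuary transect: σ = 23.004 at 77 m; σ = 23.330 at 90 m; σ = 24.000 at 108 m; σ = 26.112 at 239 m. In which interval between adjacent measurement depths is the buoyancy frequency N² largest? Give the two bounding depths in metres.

Compute the density gradient over each adjacent pair:
  77–90 m: Δρ/Δz = 0.326/13 = 0.025 kg m⁻⁴
  90–108 m: Δρ/Δz = 0.670/18 = 0.037 kg m⁻⁴
  108–239 m: Δρ/Δz = 2.112/131 = 0.016 kg m⁻⁴
The largest gradient is in the 90–108 m interval — the pycnocline.

90–108 m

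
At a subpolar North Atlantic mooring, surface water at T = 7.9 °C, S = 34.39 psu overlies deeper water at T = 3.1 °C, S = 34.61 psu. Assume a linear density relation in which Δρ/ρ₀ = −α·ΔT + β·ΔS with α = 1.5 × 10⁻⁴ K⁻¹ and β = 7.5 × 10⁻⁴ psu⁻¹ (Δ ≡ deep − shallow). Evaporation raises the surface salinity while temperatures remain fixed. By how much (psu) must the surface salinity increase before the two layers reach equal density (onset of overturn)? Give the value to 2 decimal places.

Neutral buoyancy requires −α(T_deep − T_surf) + β(S_deep − S_surf′) = 0.
S_surf′ = S_deep − (α/β)·ΔT = 34.61 − (1.5 × 10⁻⁴/7.5 × 10⁻⁴)·(-4.8) = 35.5700 psu.
Increase required: 35.5700 − 34.39 = 1.1800 psu.

1.18 psu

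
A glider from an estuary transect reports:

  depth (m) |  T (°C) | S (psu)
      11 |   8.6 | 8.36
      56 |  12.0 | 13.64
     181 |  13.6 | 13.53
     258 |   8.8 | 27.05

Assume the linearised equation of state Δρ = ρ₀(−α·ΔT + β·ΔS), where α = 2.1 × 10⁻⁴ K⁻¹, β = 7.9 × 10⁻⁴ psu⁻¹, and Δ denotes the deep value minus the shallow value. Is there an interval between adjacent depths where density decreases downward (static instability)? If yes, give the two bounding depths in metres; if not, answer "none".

Evaluate Δρ/ρ₀ = −αΔT + βΔS across each adjacent pair:
  11–56 m: −αΔT+βΔS = −(2.1 × 10⁻⁴)(+3.4)+(7.9 × 10⁻⁴)(+5.28) = 3.5 × 10⁻³ → stable
  56–181 m: −αΔT+βΔS = −(2.1 × 10⁻⁴)(+1.6)+(7.9 × 10⁻⁴)(-0.11) = -4.2 × 10⁻⁴ → UNSTABLE
  181–258 m: −αΔT+βΔS = −(2.1 × 10⁻⁴)(-4.8)+(7.9 × 10⁻⁴)(+13.52) = 0.012 → stable
The 56–181 m interval has Δρ < 0: lighter water underlies denser water.

56–181 m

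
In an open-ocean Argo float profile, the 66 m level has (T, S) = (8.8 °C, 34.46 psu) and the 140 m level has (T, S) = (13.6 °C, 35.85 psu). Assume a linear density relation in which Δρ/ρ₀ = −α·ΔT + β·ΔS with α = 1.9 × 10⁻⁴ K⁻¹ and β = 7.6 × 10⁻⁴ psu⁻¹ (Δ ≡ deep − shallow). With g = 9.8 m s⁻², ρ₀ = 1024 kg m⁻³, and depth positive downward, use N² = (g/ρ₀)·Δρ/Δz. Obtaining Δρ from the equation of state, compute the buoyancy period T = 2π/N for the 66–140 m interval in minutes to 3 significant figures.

23.9 min

ΔT = +4.8 K, ΔS = +1.39 psu (deep − shallow).
Δρ/ρ₀ = −αΔT + βΔS = -9.12 × 10⁻⁴ + 1.0564 × 10⁻³ = 1.444 × 10⁻⁴, so Δρ ≈ 0.1479 kg m⁻³.
N² = (g/ρ₀)·Δρ/Δz = g·(Δρ/ρ₀)/Δz = 9.8 × 1.444 × 10⁻⁴ / 74 = 1.9123 × 10⁻⁵ s⁻².
N = √(1.9123 × 10⁻⁵) = 4.3730 × 10⁻³ rad s⁻¹ → T = 2π/N = 1.4368 × 10³ s = 23.947 min ≈ 23.9 min.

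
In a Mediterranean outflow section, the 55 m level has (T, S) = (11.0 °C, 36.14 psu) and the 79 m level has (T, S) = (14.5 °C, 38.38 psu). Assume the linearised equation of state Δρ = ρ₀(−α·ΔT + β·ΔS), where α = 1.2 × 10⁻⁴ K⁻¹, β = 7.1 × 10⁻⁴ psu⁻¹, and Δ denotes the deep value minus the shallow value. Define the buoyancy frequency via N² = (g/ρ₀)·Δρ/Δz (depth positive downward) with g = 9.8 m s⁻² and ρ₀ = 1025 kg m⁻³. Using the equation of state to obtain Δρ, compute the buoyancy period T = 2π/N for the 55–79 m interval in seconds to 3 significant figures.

287 s

ΔT = +3.5 K, ΔS = +2.24 psu (deep − shallow).
Δρ/ρ₀ = −αΔT + βΔS = -4.20 × 10⁻⁴ + 1.5904 × 10⁻³ = 1.1704 × 10⁻³, so Δρ ≈ 1.200 kg m⁻³.
N² = (g/ρ₀)·Δρ/Δz = g·(Δρ/ρ₀)/Δz = 9.8 × 1.1704 × 10⁻³ / 24 = 4.7791 × 10⁻⁴ s⁻².
N = √(4.7791 × 10⁻⁴) = 0.021861 rad s⁻¹ → T = 2π/N = 287.42 s ≈ 287 s.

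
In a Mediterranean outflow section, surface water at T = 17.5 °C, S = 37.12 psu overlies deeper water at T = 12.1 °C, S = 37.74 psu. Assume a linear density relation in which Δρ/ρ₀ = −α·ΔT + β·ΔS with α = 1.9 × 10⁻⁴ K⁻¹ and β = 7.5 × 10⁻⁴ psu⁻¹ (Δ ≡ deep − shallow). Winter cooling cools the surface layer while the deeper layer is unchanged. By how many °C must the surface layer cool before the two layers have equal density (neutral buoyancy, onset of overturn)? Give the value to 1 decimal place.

7.8 °C

Neutral buoyancy requires Δρ = 0, i.e. −α(T_deep − T_surf′) + β(S_deep − S_surf) = 0.
T_surf′ = T_deep − (β/α)·ΔS = 12.1 − (7.5 × 10⁻⁴/1.9 × 10⁻⁴)·(+0.62) = 9.653 °C.
Cooling required: 17.5 − (9.653) = 7.847 °C.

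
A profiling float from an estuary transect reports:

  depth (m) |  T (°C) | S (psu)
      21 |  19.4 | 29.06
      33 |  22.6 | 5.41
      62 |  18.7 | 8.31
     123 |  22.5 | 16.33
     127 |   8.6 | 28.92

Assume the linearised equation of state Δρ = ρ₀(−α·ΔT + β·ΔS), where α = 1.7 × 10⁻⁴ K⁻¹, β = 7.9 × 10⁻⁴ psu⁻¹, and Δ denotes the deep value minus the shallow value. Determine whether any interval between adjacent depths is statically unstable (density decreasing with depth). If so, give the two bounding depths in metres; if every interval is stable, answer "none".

21–33 m

Evaluate Δρ/ρ₀ = −αΔT + βΔS across each adjacent pair:
  21–33 m: −αΔT+βΔS = −(1.7 × 10⁻⁴)(+3.2)+(7.9 × 10⁻⁴)(-23.65) = -0.019 → UNSTABLE
  33–62 m: −αΔT+βΔS = −(1.7 × 10⁻⁴)(-3.9)+(7.9 × 10⁻⁴)(+2.90) = 3.0 × 10⁻³ → stable
  62–123 m: −αΔT+βΔS = −(1.7 × 10⁻⁴)(+3.8)+(7.9 × 10⁻⁴)(+8.02) = 5.7 × 10⁻³ → stable
  123–127 m: −αΔT+βΔS = −(1.7 × 10⁻⁴)(-13.9)+(7.9 × 10⁻⁴)(+12.59) = 0.012 → stable
The 21–33 m interval has Δρ < 0: lighter water underlies denser water.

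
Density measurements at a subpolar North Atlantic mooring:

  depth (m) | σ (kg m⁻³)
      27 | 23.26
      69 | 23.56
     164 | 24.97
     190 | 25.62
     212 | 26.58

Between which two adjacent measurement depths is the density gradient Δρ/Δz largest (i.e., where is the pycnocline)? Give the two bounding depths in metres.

190–212 m

Compute the density gradient over each adjacent pair:
  27–69 m: Δρ/Δz = 0.30/42 = 7.1 × 10⁻³ kg m⁻⁴
  69–164 m: Δρ/Δz = 1.41/95 = 0.015 kg m⁻⁴
  164–190 m: Δρ/Δz = 0.65/26 = 0.025 kg m⁻⁴
  190–212 m: Δρ/Δz = 0.96/22 = 0.044 kg m⁻⁴
The largest gradient is in the 190–212 m interval — the pycnocline.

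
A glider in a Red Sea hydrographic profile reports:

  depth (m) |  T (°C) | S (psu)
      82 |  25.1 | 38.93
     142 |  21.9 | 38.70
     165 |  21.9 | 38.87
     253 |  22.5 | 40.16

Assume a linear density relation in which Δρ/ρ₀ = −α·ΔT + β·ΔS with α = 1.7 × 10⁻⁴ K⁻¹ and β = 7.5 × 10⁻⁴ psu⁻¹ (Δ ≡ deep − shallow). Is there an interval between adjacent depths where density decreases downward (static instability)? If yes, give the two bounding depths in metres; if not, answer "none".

Evaluate Δρ/ρ₀ = −αΔT + βΔS across each adjacent pair:
  82–142 m: −αΔT+βΔS = −(1.7 × 10⁻⁴)(-3.2)+(7.5 × 10⁻⁴)(-0.23) = 3.7 × 10⁻⁴ → stable
  142–165 m: −αΔT+βΔS = −(1.7 × 10⁻⁴)(+0.0)+(7.5 × 10⁻⁴)(+0.17) = 1.3 × 10⁻⁴ → stable
  165–253 m: −αΔT+βΔS = −(1.7 × 10⁻⁴)(+0.6)+(7.5 × 10⁻⁴)(+1.29) = 8.7 × 10⁻⁴ → stable
Every interval has Δρ > 0: the column is stably stratified throughout.

none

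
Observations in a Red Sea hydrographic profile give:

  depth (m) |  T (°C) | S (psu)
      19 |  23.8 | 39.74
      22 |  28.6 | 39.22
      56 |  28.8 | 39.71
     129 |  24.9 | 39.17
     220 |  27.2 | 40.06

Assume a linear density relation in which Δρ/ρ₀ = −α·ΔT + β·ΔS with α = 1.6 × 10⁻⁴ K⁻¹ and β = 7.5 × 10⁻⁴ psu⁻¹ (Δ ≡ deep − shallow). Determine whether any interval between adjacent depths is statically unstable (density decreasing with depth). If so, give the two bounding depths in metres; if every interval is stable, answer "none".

19–22 m

Evaluate Δρ/ρ₀ = −αΔT + βΔS across each adjacent pair:
  19–22 m: −αΔT+βΔS = −(1.6 × 10⁻⁴)(+4.8)+(7.5 × 10⁻⁴)(-0.52) = -1.2 × 10⁻³ → UNSTABLE
  22–56 m: −αΔT+βΔS = −(1.6 × 10⁻⁴)(+0.2)+(7.5 × 10⁻⁴)(+0.49) = 3.4 × 10⁻⁴ → stable
  56–129 m: −αΔT+βΔS = −(1.6 × 10⁻⁴)(-3.9)+(7.5 × 10⁻⁴)(-0.54) = 2.2 × 10⁻⁴ → stable
  129–220 m: −αΔT+βΔS = −(1.6 × 10⁻⁴)(+2.3)+(7.5 × 10⁻⁴)(+0.89) = 3.0 × 10⁻⁴ → stable
The 19–22 m interval has Δρ < 0: lighter water underlies denser water.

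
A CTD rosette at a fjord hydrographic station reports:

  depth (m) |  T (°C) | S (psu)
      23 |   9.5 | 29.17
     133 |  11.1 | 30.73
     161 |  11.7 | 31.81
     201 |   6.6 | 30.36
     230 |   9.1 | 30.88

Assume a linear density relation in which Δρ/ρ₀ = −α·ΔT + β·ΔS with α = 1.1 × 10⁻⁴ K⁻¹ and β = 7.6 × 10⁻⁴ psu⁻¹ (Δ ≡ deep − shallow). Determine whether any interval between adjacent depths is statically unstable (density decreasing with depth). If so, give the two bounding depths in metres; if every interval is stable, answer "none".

161–201 m

Evaluate Δρ/ρ₀ = −αΔT + βΔS across each adjacent pair:
  23–133 m: −αΔT+βΔS = −(1.1 × 10⁻⁴)(+1.6)+(7.6 × 10⁻⁴)(+1.56) = 1.0 × 10⁻³ → stable
  133–161 m: −αΔT+βΔS = −(1.1 × 10⁻⁴)(+0.6)+(7.6 × 10⁻⁴)(+1.08) = 7.5 × 10⁻⁴ → stable
  161–201 m: −αΔT+βΔS = −(1.1 × 10⁻⁴)(-5.1)+(7.6 × 10⁻⁴)(-1.45) = -5.4 × 10⁻⁴ → UNSTABLE
  201–230 m: −αΔT+βΔS = −(1.1 × 10⁻⁴)(+2.5)+(7.6 × 10⁻⁴)(+0.52) = 1.2 × 10⁻⁴ → stable
The 161–201 m interval has Δρ < 0: lighter water underlies denser water.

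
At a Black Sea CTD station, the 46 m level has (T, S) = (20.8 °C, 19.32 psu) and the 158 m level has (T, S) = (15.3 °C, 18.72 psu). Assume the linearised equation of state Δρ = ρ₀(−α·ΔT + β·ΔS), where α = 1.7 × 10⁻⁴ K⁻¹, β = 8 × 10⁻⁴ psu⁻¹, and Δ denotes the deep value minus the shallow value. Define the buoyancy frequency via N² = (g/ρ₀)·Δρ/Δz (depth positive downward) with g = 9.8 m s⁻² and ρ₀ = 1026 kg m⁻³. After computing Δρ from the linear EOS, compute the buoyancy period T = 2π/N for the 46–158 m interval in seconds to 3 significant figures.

ΔT = -5.5 K, ΔS = -0.60 psu (deep − shallow).
Δρ/ρ₀ = −αΔT + βΔS = 9.35 × 10⁻⁴ − 4.80 × 10⁻⁴ = 4.55 × 10⁻⁴, so Δρ ≈ 0.4668 kg m⁻³.
N² = (g/ρ₀)·Δρ/Δz = g·(Δρ/ρ₀)/Δz = 9.8 × 4.55 × 10⁻⁴ / 112 = 3.9813 × 10⁻⁵ s⁻².
N = √(3.9813 × 10⁻⁵) = 6.3098 × 10⁻³ rad s⁻¹ → T = 2π/N = 995.78 s ≈ 996 s.

996 s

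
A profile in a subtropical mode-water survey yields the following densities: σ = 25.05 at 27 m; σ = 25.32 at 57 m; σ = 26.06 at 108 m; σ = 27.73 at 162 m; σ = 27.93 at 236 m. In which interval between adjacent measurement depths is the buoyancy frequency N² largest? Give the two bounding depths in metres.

108–162 m

Compute the density gradient over each adjacent pair:
  27–57 m: Δρ/Δz = 0.27/30 = 9.0 × 10⁻³ kg m⁻⁴
  57–108 m: Δρ/Δz = 0.74/51 = 0.015 kg m⁻⁴
  108–162 m: Δρ/Δz = 1.67/54 = 0.031 kg m⁻⁴
  162–236 m: Δρ/Δz = 0.20/74 = 2.7 × 10⁻³ kg m⁻⁴
The largest gradient is in the 108–162 m interval — the pycnocline.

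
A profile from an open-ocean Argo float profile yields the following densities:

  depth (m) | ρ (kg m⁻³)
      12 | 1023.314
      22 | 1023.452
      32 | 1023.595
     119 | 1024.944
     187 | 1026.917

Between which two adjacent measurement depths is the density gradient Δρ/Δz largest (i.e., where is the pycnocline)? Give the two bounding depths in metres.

Compute the density gradient over each adjacent pair:
  12–22 m: Δρ/Δz = 0.138/10 = 0.014 kg m⁻⁴
  22–32 m: Δρ/Δz = 0.143/10 = 0.014 kg m⁻⁴
  32–119 m: Δρ/Δz = 1.349/87 = 0.016 kg m⁻⁴
  119–187 m: Δρ/Δz = 1.973/68 = 0.029 kg m⁻⁴
The largest gradient is in the 119–187 m interval — the pycnocline.

119–187 m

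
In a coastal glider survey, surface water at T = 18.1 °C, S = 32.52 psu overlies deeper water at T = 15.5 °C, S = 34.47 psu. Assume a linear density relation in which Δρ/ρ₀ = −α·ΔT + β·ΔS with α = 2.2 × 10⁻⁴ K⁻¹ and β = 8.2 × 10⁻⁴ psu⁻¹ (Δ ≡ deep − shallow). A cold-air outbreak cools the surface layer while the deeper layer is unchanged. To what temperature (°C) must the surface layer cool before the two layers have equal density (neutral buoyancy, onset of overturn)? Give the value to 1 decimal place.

Neutral buoyancy requires Δρ = 0, i.e. −α(T_deep − T_surf′) + β(S_deep − S_surf) = 0.
T_surf′ = T_deep − (β/α)·ΔS = 15.5 − (8.2 × 10⁻⁴/2.2 × 10⁻⁴)·(+1.95) = 8.232 °C.
Cooling required: 18.1 − (8.232) = 9.868 °C.

8.2 °C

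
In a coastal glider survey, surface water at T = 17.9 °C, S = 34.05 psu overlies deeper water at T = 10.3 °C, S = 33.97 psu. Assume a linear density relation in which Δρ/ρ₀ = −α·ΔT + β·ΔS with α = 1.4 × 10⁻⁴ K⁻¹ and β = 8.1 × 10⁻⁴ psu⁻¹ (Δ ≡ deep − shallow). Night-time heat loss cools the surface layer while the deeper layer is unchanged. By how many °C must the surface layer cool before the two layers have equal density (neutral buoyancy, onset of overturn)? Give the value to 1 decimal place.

7.1 °C

Neutral buoyancy requires Δρ = 0, i.e. −α(T_deep − T_surf′) + β(S_deep − S_surf) = 0.
T_surf′ = T_deep − (β/α)·ΔS = 10.3 − (8.1 × 10⁻⁴/1.4 × 10⁻⁴)·(-0.08) = 10.763 °C.
Cooling required: 17.9 − (10.763) = 7.137 °C.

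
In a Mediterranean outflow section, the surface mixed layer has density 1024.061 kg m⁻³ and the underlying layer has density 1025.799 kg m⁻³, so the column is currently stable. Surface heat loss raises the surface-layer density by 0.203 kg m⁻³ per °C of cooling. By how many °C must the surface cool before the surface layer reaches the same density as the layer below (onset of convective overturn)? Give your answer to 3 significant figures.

8.56 °C

Density deficit of the surface layer: 1025.799 − 1024.061 = 1.738 kg m⁻³.
Required change = 1.738 / 0.203 = 8.56 °C.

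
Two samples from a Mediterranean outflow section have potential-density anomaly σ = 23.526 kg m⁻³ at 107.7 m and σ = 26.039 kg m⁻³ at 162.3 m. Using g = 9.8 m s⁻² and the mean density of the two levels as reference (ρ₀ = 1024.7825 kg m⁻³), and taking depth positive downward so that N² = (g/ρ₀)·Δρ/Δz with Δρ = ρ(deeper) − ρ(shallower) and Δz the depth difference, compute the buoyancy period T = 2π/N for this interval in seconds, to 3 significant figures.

Δρ = 1026.039 − 1023.526 = 2.513 kg m⁻³ over Δz = 162.3 − 107.7 = 54.6 m.
N² = (9.8/1024.7825) × (2.513/54.6) = 4.4014 × 10⁻⁴ s⁻².
N = √(4.4014 × 10⁻⁴) = 0.020980 rad s⁻¹, so T = 2π/N = 299.48 s ≈ 299 s.

299 s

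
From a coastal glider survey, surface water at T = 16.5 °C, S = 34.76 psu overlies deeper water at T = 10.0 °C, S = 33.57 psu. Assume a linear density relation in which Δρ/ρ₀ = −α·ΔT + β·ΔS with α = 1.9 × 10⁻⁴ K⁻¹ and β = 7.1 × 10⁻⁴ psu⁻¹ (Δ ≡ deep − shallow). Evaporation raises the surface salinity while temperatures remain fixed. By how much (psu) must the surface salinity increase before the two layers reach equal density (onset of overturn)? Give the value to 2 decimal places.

0.55 psu

Neutral buoyancy requires −α(T_deep − T_surf) + β(S_deep − S_surf′) = 0.
S_surf′ = S_deep − (α/β)·ΔT = 33.57 − (1.9 × 10⁻⁴/7.1 × 10⁻⁴)·(-6.5) = 35.3094 psu.
Increase required: 35.3094 − 34.76 = 0.5494 psu.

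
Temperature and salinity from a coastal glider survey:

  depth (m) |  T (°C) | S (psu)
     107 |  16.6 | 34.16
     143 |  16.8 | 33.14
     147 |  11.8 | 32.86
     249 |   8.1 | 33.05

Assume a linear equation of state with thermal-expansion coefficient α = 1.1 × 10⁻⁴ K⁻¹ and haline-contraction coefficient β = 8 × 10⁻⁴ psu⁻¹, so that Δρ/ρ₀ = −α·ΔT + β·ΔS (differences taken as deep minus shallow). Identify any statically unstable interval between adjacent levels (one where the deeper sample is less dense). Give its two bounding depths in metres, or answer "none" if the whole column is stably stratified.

Evaluate Δρ/ρ₀ = −αΔT + βΔS across each adjacent pair:
  107–143 m: −αΔT+βΔS = −(1.1 × 10⁻⁴)(+0.2)+(8 × 10⁻⁴)(-1.02) = -8.4 × 10⁻⁴ → UNSTABLE
  143–147 m: −αΔT+βΔS = −(1.1 × 10⁻⁴)(-5.0)+(8 × 10⁻⁴)(-0.28) = 3.3 × 10⁻⁴ → stable
  147–249 m: −αΔT+βΔS = −(1.1 × 10⁻⁴)(-3.7)+(8 × 10⁻⁴)(+0.19) = 5.6 × 10⁻⁴ → stable
The 107–143 m interval has Δρ < 0: lighter water underlies denser water.

107–143 m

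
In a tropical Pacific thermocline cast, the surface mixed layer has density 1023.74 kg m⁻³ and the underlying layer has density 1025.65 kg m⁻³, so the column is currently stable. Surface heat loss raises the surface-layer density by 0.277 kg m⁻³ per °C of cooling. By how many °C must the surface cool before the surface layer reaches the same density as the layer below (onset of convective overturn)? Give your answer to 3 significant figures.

6.90 °C

Density deficit of the surface layer: 1025.65 − 1023.74 = 1.91 kg m⁻³.
Required change = 1.91 / 0.277 = 6.90 °C.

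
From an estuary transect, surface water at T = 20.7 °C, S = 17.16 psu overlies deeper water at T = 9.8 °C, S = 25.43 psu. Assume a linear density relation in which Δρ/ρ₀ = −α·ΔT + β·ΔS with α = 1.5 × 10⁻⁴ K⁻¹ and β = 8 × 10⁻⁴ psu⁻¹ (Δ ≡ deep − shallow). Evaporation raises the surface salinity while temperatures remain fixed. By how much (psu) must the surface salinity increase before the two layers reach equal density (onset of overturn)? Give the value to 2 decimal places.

10.31 psu

Neutral buoyancy requires −α(T_deep − T_surf) + β(S_deep − S_surf′) = 0.
S_surf′ = S_deep − (α/β)·ΔT = 25.43 − (1.5 × 10⁻⁴/8 × 10⁻⁴)·(-10.9) = 27.4737 psu.
Increase required: 27.4737 − 17.16 = 10.3137 psu.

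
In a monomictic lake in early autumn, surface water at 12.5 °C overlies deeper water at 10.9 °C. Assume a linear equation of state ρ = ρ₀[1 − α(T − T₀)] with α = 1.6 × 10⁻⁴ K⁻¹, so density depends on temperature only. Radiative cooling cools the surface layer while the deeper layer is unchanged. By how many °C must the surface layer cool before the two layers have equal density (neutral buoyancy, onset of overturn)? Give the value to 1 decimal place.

With temperature the only control, equal density requires T_surf′ = T_deep.
T_surf′ = 10.9 °C.
Cooling required: 12.5 − 10.9 = 1.6 °C.

1.6 °C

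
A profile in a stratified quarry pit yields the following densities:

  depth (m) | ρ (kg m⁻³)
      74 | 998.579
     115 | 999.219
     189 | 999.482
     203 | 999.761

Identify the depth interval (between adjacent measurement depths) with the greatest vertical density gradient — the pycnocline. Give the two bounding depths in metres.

Compute the density gradient over each adjacent pair:
  74–115 m: Δρ/Δz = 0.640/41 = 0.016 kg m⁻⁴
  115–189 m: Δρ/Δz = 0.263/74 = 3.6 × 10⁻³ kg m⁻⁴
  189–203 m: Δρ/Δz = 0.279/14 = 0.020 kg m⁻⁴
The largest gradient is in the 189–203 m interval — the pycnocline.

189–203 m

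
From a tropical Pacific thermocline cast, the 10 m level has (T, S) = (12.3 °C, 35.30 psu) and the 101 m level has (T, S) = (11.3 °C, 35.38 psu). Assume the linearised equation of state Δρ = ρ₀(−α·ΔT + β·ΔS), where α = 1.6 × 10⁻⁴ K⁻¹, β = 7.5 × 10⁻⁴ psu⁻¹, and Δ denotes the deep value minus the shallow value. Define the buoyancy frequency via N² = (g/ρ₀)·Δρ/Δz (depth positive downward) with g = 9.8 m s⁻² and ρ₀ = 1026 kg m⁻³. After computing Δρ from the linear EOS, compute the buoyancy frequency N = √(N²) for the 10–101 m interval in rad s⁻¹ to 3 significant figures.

4.87 × 10⁻³ rad s⁻¹

ΔT = -1.0 K, ΔS = +0.08 psu (deep − shallow).
Δρ/ρ₀ = −αΔT + βΔS = 1.60 × 10⁻⁴ + 6.00 × 10⁻⁵ = 2.20 × 10⁻⁴, so Δρ ≈ 0.2257 kg m⁻³.
N² = (g/ρ₀)·Δρ/Δz = g·(Δρ/ρ₀)/Δz = 9.8 × 2.20 × 10⁻⁴ / 91 = 2.3692 × 10⁻⁵ s⁻².
N = √(2.3692 × 10⁻⁵) = 4.8674 × 10⁻³ rad s⁻¹ ≈ 4.87 × 10⁻³ rad s⁻¹.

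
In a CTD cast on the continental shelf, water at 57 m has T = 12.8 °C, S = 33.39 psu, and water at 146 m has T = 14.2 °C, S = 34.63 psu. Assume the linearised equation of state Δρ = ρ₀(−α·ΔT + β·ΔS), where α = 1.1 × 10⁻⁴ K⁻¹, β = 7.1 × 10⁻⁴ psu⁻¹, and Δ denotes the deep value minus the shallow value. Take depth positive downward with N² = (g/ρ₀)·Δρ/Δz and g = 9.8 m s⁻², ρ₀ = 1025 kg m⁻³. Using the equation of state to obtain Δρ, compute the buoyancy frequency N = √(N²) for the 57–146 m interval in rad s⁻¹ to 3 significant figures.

ΔT = +1.4 K, ΔS = +1.24 psu (deep − shallow).
Δρ/ρ₀ = −αΔT + βΔS = -1.54 × 10⁻⁴ + 8.804 × 10⁻⁴ = 7.264 × 10⁻⁴, so Δρ ≈ 0.7446 kg m⁻³.
N² = (g/ρ₀)·Δρ/Δz = g·(Δρ/ρ₀)/Δz = 9.8 × 7.264 × 10⁻⁴ / 89 = 7.9986 × 10⁻⁵ s⁻².
N = √(7.9986 × 10⁻⁵) = 8.9435 × 10⁻³ rad s⁻¹ ≈ 8.94 × 10⁻³ rad s⁻¹.

8.94 × 10⁻³ rad s⁻¹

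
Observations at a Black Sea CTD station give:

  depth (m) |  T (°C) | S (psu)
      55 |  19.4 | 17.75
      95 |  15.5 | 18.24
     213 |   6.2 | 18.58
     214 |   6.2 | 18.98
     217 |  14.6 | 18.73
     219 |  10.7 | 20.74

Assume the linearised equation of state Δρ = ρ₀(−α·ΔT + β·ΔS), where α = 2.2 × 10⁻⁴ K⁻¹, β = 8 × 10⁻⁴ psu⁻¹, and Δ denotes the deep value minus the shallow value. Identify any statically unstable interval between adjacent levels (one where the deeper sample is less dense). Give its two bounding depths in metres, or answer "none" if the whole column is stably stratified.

Evaluate Δρ/ρ₀ = −αΔT + βΔS across each adjacent pair:
  55–95 m: −αΔT+βΔS = −(2.2 × 10⁻⁴)(-3.9)+(8 × 10⁻⁴)(+0.49) = 1.3 × 10⁻³ → stable
  95–213 m: −αΔT+βΔS = −(2.2 × 10⁻⁴)(-9.3)+(8 × 10⁻⁴)(+0.34) = 2.3 × 10⁻³ → stable
  213–214 m: −αΔT+βΔS = −(2.2 × 10⁻⁴)(+0.0)+(8 × 10⁻⁴)(+0.40) = 3.2 × 10⁻⁴ → stable
  214–217 m: −αΔT+βΔS = −(2.2 × 10⁻⁴)(+8.4)+(8 × 10⁻⁴)(-0.25) = -2.0 × 10⁻³ → UNSTABLE
  217–219 m: −αΔT+βΔS = −(2.2 × 10⁻⁴)(-3.9)+(8 × 10⁻⁴)(+2.01) = 2.5 × 10⁻³ → stable
The 214–217 m interval has Δρ < 0: lighter water underlies denser water.

214–217 m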